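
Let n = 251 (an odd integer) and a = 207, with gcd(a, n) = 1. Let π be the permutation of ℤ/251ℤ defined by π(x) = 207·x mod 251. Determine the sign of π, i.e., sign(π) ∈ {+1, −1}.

+1

Start at x=125: 125 → 22 → 36 → 173 → 169 → 94 → 131 → … (one orbit).
π_207 has 3 disjoint cycles with lengths [125, 125, 1] on {0,…,250}.
Σ(ℓ_i−1) = 251−3 = 248; sign = (−1)^248 = +1.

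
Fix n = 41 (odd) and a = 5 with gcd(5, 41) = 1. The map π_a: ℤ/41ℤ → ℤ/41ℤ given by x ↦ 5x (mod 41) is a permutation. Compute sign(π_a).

+1

Start at x=21: 21 → 23 → 33 → 1 → 5 → 25 → 2 → … (one orbit).
π_5 has 3 disjoint cycles with lengths [20, 20, 1] on {0,…,40}.
Σ(ℓ_i−1) = 41−3 = 38; sign = (−1)^38 = +1.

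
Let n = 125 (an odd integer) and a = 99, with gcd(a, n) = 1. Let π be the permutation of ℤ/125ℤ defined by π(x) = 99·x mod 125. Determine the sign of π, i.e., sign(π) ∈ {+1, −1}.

+1

Start at x=26: 26 → 74 → 76 → 24 → 1 → 99 → 51 → … (one orbit).
π_99 has 23 disjoint cycles with lengths [10, 10, 10, 10, 10, 10, 10, 10, 10, 10, 2, 2, 2, 2, 2, 2, 2, 2, 2, 2, 2, 2, 1] on {0,…,124}.
With 23 cycles on 125 points, sign = (−1)^{125−23} = +1.
Via Zolotarev, sign(π_{99}) = (99|125) = +1.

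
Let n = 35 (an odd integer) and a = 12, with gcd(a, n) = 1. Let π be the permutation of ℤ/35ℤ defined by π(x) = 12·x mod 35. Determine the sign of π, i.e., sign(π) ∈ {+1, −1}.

Start at x=29: 29 → 33 → 11 → 27 → 9 → 3 → 1 → … (one orbit).
5 cycles of lengths [12, 12, 6, 4, 1].
n − c = 35 − 5 = 30; sign = (−1)^30 = +1.
Check: (12/35) = +1 by Zolotarev.

+1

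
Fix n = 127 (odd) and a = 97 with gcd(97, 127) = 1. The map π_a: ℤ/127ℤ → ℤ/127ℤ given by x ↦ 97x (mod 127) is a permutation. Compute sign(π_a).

-1

Start at x=95: 95 → 71 → 29 → 19 → 65 → 82 → 80 → … (one orbit).
Cycle lengths of π_97 on ℤ/127ℤ: [126, 1]; 2 cycles in total.
With 2 cycles on 127 points, sign = (−1)^{127−2} = -1.
Zolotarev: (97|127) = -1, matching the cycle-count sign.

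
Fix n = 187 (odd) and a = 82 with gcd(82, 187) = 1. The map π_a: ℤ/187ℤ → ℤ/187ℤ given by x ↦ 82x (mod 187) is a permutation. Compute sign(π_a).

Start at x=70: 70 → 130 → 1 → 82 → 179 → 92 → 64 → … (one orbit).
6 cycles of lengths [80, 80, 16, 5, 5, 1].
6 cycles on 187: each ℓ→(−1)^(ℓ−1), product (−1)^181 = -1.
(82|187)_J = -1 (Zolotarev's lemma cross-check).

-1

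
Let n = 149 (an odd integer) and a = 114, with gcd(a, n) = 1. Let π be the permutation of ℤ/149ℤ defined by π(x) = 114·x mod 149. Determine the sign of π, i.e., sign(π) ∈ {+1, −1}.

Orbit of 29 under x↦114x: [29, 28, 63, 30, 142, 96, 67]… (length divides ord_149(114)).
The orbit structure of x ↦ 114x mod 149: 5 orbits of sizes [37, 37, 37, 37, 1].
n − c = 149 − 5 = 144; sign = (−1)^144 = +1.
Check: (114/149) = +1 by Zolotarev.

+1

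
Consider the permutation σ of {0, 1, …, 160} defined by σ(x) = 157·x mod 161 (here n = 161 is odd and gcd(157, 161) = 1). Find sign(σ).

+1

Start at x=20: 20 → 81 → 159 → 8 → 129 → 128 → 132 → … (one orbit).
The orbit structure of x ↦ 157x mod 161: 5 orbits of sizes [66, 66, 22, 6, 1].
With 5 cycles on 161 points, sign = (−1)^{161−5} = +1.
The Jacobi symbol (157|161) = +1 (Zolotarev) agrees.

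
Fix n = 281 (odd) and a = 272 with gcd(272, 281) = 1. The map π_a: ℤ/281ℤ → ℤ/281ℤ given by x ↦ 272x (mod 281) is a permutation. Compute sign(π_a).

+1

Start at x=50: 50 → 112 → 116 → 80 → 123 → 17 → 128 → … (one orbit).
Cycle type of π: 140×2 + 1; total 3 cycles.
sign(π) = (−1)^{n − #cycles} = (−1)^{281−3} = (−1)^278 = +1.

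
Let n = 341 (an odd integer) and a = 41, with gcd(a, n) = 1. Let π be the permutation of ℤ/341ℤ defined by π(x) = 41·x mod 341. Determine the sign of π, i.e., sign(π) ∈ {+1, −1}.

-1

Trace 183: π^k(183) = [183, 1, 41, 317, 39, 235, 87] for k=0..6.
Decompose π into cycles: lengths [30, 30, 30, 30, 30, 30, 30, 30, 30, 30, 15, 15, 10, 1] (14 cycles, including the fixed point 0).
With 14 cycles on 341 points, sign = (−1)^{341−14} = -1.
The Jacobi symbol (41|341) = -1 (Zolotarev) agrees.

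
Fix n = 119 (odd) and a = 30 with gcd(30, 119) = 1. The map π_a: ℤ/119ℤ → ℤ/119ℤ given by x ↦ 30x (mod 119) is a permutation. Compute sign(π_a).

Trace 30: π^k(30) = [30, 67, 106, 86, 81, 50, 72] for k=0..6.
Cycle lengths of π_30 on ℤ/119ℤ: [12, 12, 12, 12, 12, 12, 12, 12, 4, 4, 4, 4, 3, 3, 1]; 15 cycles in total.
Σ(ℓ_i−1) = 119−15 = 104; sign = (−1)^104 = +1.
Check: (30/119) = +1 by Zolotarev.

+1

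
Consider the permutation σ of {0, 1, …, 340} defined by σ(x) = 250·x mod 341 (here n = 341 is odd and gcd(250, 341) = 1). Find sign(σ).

Orbit of 250 under x↦250x: [250, 97, 39, 202, 32, 157, 35]… (length divides ord_341(250)).
π_250 has 38 disjoint cycles with lengths [10, 10, 10, 10, 10, 10, 10, 10, 10, 10, 10, 10, 10, 10, 10, 10, 10, 10, 10, 10, 10, 10, 10, 10, 10, 10, 10, 10, 10, 10, 10, 5, 5, 5, 5, 5, 5, 1] on {0,…,340}.
38 cycles on 341: each ℓ→(−1)^(ℓ−1), product (−1)^303 = -1.

-1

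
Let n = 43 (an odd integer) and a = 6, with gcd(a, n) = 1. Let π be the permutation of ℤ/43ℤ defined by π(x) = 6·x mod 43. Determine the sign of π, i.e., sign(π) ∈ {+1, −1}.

Start at x=6: 6 → 36 → 1 → 6 (one orbit).
Cycle lengths of π_6 on ℤ/43ℤ: [3, 3, 3, 3, 3, 3, 3, 3, 3, 3, 3, 3, 3, 3, 1]; 15 cycles in total.
15 cycles on 43: each ℓ→(−1)^(ℓ−1), product (−1)^28 = +1.
The Jacobi symbol (6|43) = +1 (Zolotarev) agrees.

+1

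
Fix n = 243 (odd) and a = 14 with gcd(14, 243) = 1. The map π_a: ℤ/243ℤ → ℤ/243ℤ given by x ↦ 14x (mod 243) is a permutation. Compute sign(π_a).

-1

Trace 89: π^k(89) = [89, 31, 191, 1, 14, 196, 71] for k=0..6.
The orbit structure of x ↦ 14x mod 243: 6 orbits of sizes [162, 54, 18, 6, 2, 1].
6 cycles on 243: each ℓ→(−1)^(ℓ−1), product (−1)^237 = -1.
The Jacobi symbol (14|243) = -1 (Zolotarev) agrees.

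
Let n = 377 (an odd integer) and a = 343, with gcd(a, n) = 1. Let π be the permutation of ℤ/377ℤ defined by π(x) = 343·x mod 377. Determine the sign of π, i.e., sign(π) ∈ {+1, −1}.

-1

Start at x=326: 326 → 226 → 233 → 372 → 170 → 252 → 103 → … (one orbit).
20 cycles of lengths [28, 28, 28, 28, 28, 28, 28, 28, 28, 28, 28, 28, 7, 7, 7, 7, 4, 4, 4, 1].
sign(π) = (−1)^{n − #cycles} = (−1)^{377−20} = (−1)^357 = -1.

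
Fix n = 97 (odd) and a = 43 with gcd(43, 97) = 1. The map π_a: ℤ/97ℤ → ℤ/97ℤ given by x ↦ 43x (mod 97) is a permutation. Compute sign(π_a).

Start at x=43: 43 → 6 → 64 → 36 → 93 → 22 → 73 → … (one orbit).
5 cycles of lengths [24, 24, 24, 24, 1].
5 cycles on 97: each ℓ→(−1)^(ℓ−1), product (−1)^92 = +1.
Check: (43/97) = +1 by Zolotarev.

+1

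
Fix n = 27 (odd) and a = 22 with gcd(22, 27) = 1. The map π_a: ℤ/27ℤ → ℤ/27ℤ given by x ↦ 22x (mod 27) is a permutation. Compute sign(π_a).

+1

Trace 16: π^k(16) = [16, 1, 22, 25, 10, 4, 7] for k=0..6.
π_22 has 7 disjoint cycles with lengths [9, 9, 3, 3, 1, 1, 1] on {0,…,26}.
7 cycles on 27: each ℓ→(−1)^(ℓ−1), product (−1)^20 = +1.
The Jacobi symbol (22|27) = +1 (Zolotarev) agrees.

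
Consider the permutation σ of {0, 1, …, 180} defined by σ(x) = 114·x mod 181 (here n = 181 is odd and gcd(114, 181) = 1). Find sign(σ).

Orbit of 25 under x↦114x: [25, 135, 5, 27, 1, 114, 145]… (length divides ord_181(114)).
π_114 has 13 disjoint cycles with lengths [15, 15, 15, 15, 15, 15, 15, 15, 15, 15, 15, 15, 1] on {0,…,180}.
sign(π) = (−1)^{n − #cycles} = (−1)^{181−13} = (−1)^168 = +1.
The Jacobi symbol (114|181) = +1 (Zolotarev) agrees.

+1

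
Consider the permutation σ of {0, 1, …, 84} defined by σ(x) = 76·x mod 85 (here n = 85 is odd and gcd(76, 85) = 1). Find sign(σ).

+1

Start at x=21: 21 → 66 → 1 → 76 → 81 → 36 → 16 → … (one orbit).
The orbit structure of x ↦ 76x mod 85: 15 orbits of sizes [8, 8, 8, 8, 8, 8, 8, 8, 8, 8, 1, 1, 1, 1, 1].
85 − 15 = 70 transpositions; sign(π) = (−1)^70 = +1.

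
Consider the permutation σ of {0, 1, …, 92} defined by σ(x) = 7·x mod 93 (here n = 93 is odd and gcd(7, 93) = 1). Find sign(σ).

+1

Orbit of 40 under x↦7x: [40, 1, 7, 49, 64, 76, 67]… (length divides ord_93(7)).
The orbit structure of x ↦ 7x mod 93: 9 orbits of sizes [15, 15, 15, 15, 15, 15, 1, 1, 1].
9 cycles on 93: each ℓ→(−1)^(ℓ−1), product (−1)^84 = +1.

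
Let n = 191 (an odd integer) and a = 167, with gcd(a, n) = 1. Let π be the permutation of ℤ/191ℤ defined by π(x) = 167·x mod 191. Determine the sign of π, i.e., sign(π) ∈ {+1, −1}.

-1

Trace 39: π^k(39) = [39, 19, 117, 57, 160, 171, 98] for k=0..6.
π_167 has 2 disjoint cycles with lengths [190, 1] on {0,…,190}.
sign(π) = (−1)^{n − #cycles} = (−1)^{191−2} = (−1)^189 = -1.
Zolotarev: (167|191) = -1, matching the cycle-count sign.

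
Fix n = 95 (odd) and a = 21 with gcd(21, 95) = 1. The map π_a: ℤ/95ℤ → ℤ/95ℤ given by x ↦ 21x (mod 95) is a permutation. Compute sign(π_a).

-1

Trace 16: π^k(16) = [16, 51, 26, 71, 66, 56, 36] for k=0..6.
Cycle type of π: 18×5 + 1×5; total 10 cycles.
10 cycles on 95: each ℓ→(−1)^(ℓ−1), product (−1)^85 = -1.
Via Zolotarev, sign(π_{21}) = (21|95) = -1.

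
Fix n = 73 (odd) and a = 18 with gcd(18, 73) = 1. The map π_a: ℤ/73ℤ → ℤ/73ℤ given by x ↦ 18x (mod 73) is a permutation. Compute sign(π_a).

+1

Orbit of 41 under x↦18x: [41, 8, 71, 37, 9, 16, 69]… (length divides ord_73(18)).
5 cycles of lengths [18, 18, 18, 18, 1].
With 5 cycles on 73 points, sign = (−1)^{73−5} = +1.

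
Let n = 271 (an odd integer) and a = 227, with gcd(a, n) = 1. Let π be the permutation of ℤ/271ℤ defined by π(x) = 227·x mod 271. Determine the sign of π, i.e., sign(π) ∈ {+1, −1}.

-1

Trace 34: π^k(34) = [34, 130, 242, 192, 224, 171, 64] for k=0..6.
Cycle type of π: 90×3 + 1; total 4 cycles.
271 − 4 = 267 transpositions; sign(π) = (−1)^267 = -1.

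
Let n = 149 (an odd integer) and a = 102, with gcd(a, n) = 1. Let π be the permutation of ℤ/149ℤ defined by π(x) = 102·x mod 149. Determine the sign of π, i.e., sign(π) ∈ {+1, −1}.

Orbit of 63 under x↦102x: [63, 19, 1, 102, 123, 30, 80]… (length divides ord_149(102)).
The orbit structure of x ↦ 102x mod 149: 5 orbits of sizes [37, 37, 37, 37, 1].
n − c = 149 − 5 = 144; sign = (−1)^144 = +1.

+1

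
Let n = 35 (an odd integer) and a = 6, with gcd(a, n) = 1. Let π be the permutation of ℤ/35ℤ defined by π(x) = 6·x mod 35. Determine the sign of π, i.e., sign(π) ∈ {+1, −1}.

-1

Trace 1: π^k(1) = [1, 6] for k=0..1.
Cycle type of π: 2×15 + 1×5; total 20 cycles.
35 − 20 = 15 transpositions; sign(π) = (−1)^15 = -1.
Zolotarev: (6|35) = -1, matching the cycle-count sign.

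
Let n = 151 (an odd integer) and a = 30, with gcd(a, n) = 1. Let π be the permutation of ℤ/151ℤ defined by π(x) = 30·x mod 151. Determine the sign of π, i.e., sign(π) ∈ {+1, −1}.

-1

Trace 3: π^k(3) = [3, 90, 133, 64, 108, 69, 107] for k=0..6.
Decompose π into cycles: lengths [150, 1] (2 cycles, including the fixed point 0).
sign(π) = (−1)^{n − #cycles} = (−1)^{151−2} = (−1)^149 = -1.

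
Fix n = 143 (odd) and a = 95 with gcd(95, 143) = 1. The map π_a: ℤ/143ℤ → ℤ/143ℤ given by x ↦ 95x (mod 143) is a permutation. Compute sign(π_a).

Orbit of 113 under x↦95x: [113, 10, 92, 17, 42, 129, 100]… (length divides ord_143(95)).
8 cycles of lengths [30, 30, 30, 30, 10, 6, 6, 1].
With 8 cycles on 143 points, sign = (−1)^{143−8} = -1.
Via Zolotarev, sign(π_{95}) = (95|143) = -1.

-1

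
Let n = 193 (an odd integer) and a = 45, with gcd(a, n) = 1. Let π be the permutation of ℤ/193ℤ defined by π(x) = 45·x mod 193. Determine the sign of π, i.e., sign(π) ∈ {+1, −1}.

Start at x=42: 42 → 153 → 130 → 60 → 191 → 103 → 3 → … (one orbit).
Decompose π into cycles: lengths [192, 1] (2 cycles, including the fixed point 0).
n − c = 193 − 2 = 191; sign = (−1)^191 = -1.
Via Zolotarev, sign(π_{45}) = (45|193) = -1.

-1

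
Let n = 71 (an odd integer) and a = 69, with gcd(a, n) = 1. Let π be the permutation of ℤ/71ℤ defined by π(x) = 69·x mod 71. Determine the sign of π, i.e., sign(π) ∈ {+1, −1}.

-1

Trace 18: π^k(18) = [18, 35, 1, 69, 4, 63, 16] for k=0..6.
2 cycles of lengths [70, 1].
sign(π) = (−1)^{n − #cycles} = (−1)^{71−2} = (−1)^69 = -1.
The Jacobi symbol (69|71) = -1 (Zolotarev) agrees.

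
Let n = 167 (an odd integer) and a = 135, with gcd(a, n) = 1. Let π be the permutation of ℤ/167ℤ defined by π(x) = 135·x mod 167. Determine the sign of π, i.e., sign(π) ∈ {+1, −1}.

Trace 22: π^k(22) = [22, 131, 150, 43, 127, 111, 122] for k=0..6.
Cycle type of π: 166 + 1; total 2 cycles.
167 − 2 = 165 transpositions; sign(π) = (−1)^165 = -1.

-1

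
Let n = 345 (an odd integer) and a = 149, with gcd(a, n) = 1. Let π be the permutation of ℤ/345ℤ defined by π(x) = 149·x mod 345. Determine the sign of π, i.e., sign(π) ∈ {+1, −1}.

+1

Orbit of 256 under x↦149x: [256, 194, 271, 14, 16, 314, 211]… (length divides ord_345(149)).
Cycle type of π: 22×15 + 2×7 + 1; total 23 cycles.
n − c = 345 − 23 = 322; sign = (−1)^322 = +1.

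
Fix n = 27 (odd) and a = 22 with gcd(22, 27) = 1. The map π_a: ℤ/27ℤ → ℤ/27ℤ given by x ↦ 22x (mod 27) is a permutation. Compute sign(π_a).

+1

Start at x=1: 1 → 22 → 25 → 10 → 4 → 7 → 19 → … (one orbit).
Cycle lengths of π_22 on ℤ/27ℤ: [9, 9, 3, 3, 1, 1, 1]; 7 cycles in total.
With 7 cycles on 27 points, sign = (−1)^{27−7} = +1.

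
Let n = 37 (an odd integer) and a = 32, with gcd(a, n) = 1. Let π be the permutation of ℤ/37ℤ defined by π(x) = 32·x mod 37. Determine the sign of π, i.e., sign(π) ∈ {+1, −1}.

-1

Orbit of 20 under x↦32x: [20, 11, 19, 16, 31, 30, 35]… (length divides ord_37(32)).
Cycle lengths of π_32 on ℤ/37ℤ: [36, 1]; 2 cycles in total.
2 cycles on 37: each ℓ→(−1)^(ℓ−1), product (−1)^35 = -1.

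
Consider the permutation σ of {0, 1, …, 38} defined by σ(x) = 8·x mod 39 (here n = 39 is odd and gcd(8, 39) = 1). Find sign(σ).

Trace 25: π^k(25) = [25, 5, 1, 8] for k=0..3.
π_8 has 11 disjoint cycles with lengths [4, 4, 4, 4, 4, 4, 4, 4, 4, 2, 1] on {0,…,38}.
11 cycles on 39: each ℓ→(−1)^(ℓ−1), product (−1)^28 = +1.
(8|39)_J = +1 (Zolotarev's lemma cross-check).

+1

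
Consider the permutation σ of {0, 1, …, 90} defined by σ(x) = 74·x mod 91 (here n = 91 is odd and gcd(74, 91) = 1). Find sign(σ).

+1

Start at x=16: 16 → 1 → 74 → 16 (one orbit).
π_74 has 31 disjoint cycles with lengths [3, 3, 3, 3, 3, 3, 3, 3, 3, 3, 3, 3, 3, 3, 3, 3, 3, 3, 3, 3, 3, 3, 3, 3, 3, 3, 3, 3, 3, 3, 1] on {0,…,90}.
Σ(ℓ_i−1) = 91−31 = 60; sign = (−1)^60 = +1.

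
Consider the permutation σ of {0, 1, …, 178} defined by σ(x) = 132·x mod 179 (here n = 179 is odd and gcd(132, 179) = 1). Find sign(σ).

Orbit of 26 under x↦132x: [26, 31, 154, 101, 86, 75, 55]… (length divides ord_179(132)).
The orbit structure of x ↦ 132x mod 179: 2 orbits of sizes [178, 1].
n − c = 179 − 2 = 177; sign = (−1)^177 = -1.
Zolotarev: (132|179) = -1, matching the cycle-count sign.

-1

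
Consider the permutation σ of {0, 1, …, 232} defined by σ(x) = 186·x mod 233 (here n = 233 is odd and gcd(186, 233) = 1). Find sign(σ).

-1

Trace 175: π^k(175) = [175, 163, 28, 82, 107, 97, 101] for k=0..6.
Decompose π into cycles: lengths [232, 1] (2 cycles, including the fixed point 0).
n − c = 233 − 2 = 231; sign = (−1)^231 = -1.
The Jacobi symbol (186|233) = -1 (Zolotarev) agrees.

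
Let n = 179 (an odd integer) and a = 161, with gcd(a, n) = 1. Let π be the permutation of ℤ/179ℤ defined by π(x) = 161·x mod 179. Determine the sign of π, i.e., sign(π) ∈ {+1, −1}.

Orbit of 121 under x↦161x: [121, 149, 3, 125, 77, 46, 67]… (length divides ord_179(161)).
Decompose π into cycles: lengths [89, 89, 1] (3 cycles, including the fixed point 0).
With 3 cycles on 179 points, sign = (−1)^{179−3} = +1.
The Jacobi symbol (161|179) = +1 (Zolotarev) agrees.

+1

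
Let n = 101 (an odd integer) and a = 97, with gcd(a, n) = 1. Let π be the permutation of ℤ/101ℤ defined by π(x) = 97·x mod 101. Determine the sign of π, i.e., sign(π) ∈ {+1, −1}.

+1

Orbit of 5 under x↦97x: [5, 81, 80, 84, 68, 31, 78]… (length divides ord_101(97)).
Cycle type of π: 25×4 + 1; total 5 cycles.
5 cycles on 101: each ℓ→(−1)^(ℓ−1), product (−1)^96 = +1.
Zolotarev: (97|101) = +1, matching the cycle-count sign.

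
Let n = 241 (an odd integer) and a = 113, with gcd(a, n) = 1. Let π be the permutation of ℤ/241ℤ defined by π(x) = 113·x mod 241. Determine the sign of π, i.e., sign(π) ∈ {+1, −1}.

+1

Orbit of 121 under x↦113x: [121, 177, 239, 15, 8, 181, 209]… (length divides ord_241(113)).
Cycle lengths of π_113 on ℤ/241ℤ: [24, 24, 24, 24, 24, 24, 24, 24, 24, 24, 1]; 11 cycles in total.
241 − 11 = 230 transpositions; sign(π) = (−1)^230 = +1.
Via Zolotarev, sign(π_{113}) = (113|241) = +1.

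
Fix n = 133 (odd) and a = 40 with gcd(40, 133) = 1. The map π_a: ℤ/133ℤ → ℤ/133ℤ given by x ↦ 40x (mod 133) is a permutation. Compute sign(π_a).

Orbit of 40 under x↦40x: [40, 4, 27, 16, 108, 64, 33]… (length divides ord_133(40)).
Cycle lengths of π_40 on ℤ/133ℤ: [18, 18, 18, 18, 18, 18, 18, 6, 1]; 9 cycles in total.
With 9 cycles on 133 points, sign = (−1)^{133−9} = +1.
Zolotarev: (40|133) = +1, matching the cycle-count sign.

+1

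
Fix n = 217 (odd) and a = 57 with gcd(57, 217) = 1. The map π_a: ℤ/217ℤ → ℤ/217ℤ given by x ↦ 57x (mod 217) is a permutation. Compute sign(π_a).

-1

Start at x=36: 36 → 99 → 1 → 57 → 211 → 92 → 36 (one orbit).
Cycle type of π: 6×35 + 1×7; total 42 cycles.
217 − 42 = 175 transpositions; sign(π) = (−1)^175 = -1.
The Jacobi symbol (57|217) = -1 (Zolotarev) agrees.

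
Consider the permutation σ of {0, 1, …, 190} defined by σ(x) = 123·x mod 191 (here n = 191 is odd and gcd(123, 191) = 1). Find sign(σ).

-1

Orbit of 24 under x↦123x: [24, 87, 5, 42, 9, 152, 169]… (length divides ord_191(123)).
Decompose π into cycles: lengths [190, 1] (2 cycles, including the fixed point 0).
n − c = 191 − 2 = 189; sign = (−1)^189 = -1.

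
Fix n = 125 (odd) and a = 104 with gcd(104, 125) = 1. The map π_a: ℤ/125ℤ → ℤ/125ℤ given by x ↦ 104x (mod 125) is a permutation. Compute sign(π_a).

+1

Trace 9: π^k(9) = [9, 61, 94, 26, 79, 91, 89] for k=0..6.
Cycle type of π: 50×2 + 10×2 + 2×2 + 1; total 7 cycles.
n − c = 125 − 7 = 118; sign = (−1)^118 = +1.
(104|125)_J = +1 (Zolotarev's lemma cross-check).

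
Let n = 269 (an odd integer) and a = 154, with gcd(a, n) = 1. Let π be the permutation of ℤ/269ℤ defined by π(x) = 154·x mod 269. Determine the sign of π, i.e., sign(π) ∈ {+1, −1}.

+1

Start at x=23: 23 → 45 → 205 → 97 → 143 → 233 → 105 → … (one orbit).
Decompose π into cycles: lengths [134, 134, 1] (3 cycles, including the fixed point 0).
269 − 3 = 266 transpositions; sign(π) = (−1)^266 = +1.
Check: (154/269) = +1 by Zolotarev.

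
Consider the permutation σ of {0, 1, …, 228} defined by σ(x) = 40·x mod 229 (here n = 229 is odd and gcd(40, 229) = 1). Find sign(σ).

-1

Orbit of 93 under x↦40x: [93, 56, 179, 61, 150, 46, 8]… (length divides ord_229(40)).
Decompose π into cycles: lengths [228, 1] (2 cycles, including the fixed point 0).
229 − 2 = 227 transpositions; sign(π) = (−1)^227 = -1.
Zolotarev: (40|229) = -1, matching the cycle-count sign.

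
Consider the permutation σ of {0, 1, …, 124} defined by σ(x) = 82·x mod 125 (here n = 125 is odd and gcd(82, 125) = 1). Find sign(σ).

Orbit of 32 under x↦82x: [32, 124, 43, 26, 7, 74, 68]… (length divides ord_125(82)).
The orbit structure of x ↦ 82x mod 125: 12 orbits of sizes [20, 20, 20, 20, 20, 4, 4, 4, 4, 4, 4, 1].
125 − 12 = 113 transpositions; sign(π) = (−1)^113 = -1.
The Jacobi symbol (82|125) = -1 (Zolotarev) agrees.

-1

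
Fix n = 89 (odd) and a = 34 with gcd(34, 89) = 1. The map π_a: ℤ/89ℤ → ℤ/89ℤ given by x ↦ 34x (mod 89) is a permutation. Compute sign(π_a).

+1

Start at x=1: 1 → 34 → 88 → 55 → 1 (one orbit).
π_34 has 23 disjoint cycles with lengths [4, 4, 4, 4, 4, 4, 4, 4, 4, 4, 4, 4, 4, 4, 4, 4, 4, 4, 4, 4, 4, 4, 1] on {0,…,88}.
With 23 cycles on 89 points, sign = (−1)^{89−23} = +1.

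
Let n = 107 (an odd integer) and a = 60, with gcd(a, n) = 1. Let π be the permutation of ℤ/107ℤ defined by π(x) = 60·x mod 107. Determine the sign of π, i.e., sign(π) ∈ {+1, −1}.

Orbit of 67 under x↦60x: [67, 61, 22, 36, 20, 23, 96]… (length divides ord_107(60)).
2 cycles of lengths [106, 1].
n − c = 107 − 2 = 105; sign = (−1)^105 = -1.
(60|107)_J = -1 (Zolotarev's lemma cross-check).

-1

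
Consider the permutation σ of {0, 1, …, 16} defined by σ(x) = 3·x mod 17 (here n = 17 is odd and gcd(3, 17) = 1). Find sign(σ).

-1

Orbit of 11 under x↦3x: [11, 16, 14, 8, 7, 4, 12]… (length divides ord_17(3)).
Cycle lengths of π_3 on ℤ/17ℤ: [16, 1]; 2 cycles in total.
With 2 cycles on 17 points, sign = (−1)^{17−2} = -1.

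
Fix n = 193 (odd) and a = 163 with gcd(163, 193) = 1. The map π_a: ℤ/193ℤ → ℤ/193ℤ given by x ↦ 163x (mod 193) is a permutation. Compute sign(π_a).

Orbit of 124 under x↦163x: [124, 140, 46, 164, 98, 148, 192]… (length divides ord_193(163)).
Decompose π into cycles: lengths [192, 1] (2 cycles, including the fixed point 0).
n − c = 193 − 2 = 191; sign = (−1)^191 = -1.
(163|193)_J = -1 (Zolotarev's lemma cross-check).

-1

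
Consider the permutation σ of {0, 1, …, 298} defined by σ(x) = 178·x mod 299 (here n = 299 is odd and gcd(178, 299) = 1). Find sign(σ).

-1

Trace 113: π^k(113) = [113, 81, 66, 87, 237, 27, 22] for k=0..6.
Decompose π into cycles: lengths [66, 66, 66, 66, 22, 3, 3, 3, 3, 1] (10 cycles, including the fixed point 0).
299 − 10 = 289 transpositions; sign(π) = (−1)^289 = -1.
The Jacobi symbol (178|299) = -1 (Zolotarev) agrees.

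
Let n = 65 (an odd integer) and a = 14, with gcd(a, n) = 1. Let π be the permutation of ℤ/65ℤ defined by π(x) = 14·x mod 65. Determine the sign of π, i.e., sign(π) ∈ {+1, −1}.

+1

Orbit of 1 under x↦14x: [1, 14]… (length divides ord_65(14)).
39 cycles of lengths [2, 2, 2, 2, 2, 2, 2, 2, 2, 2, 2, 2, 2, 2, 2, 2, 2, 2, 2, 2, 2, 2, 2, 2, 2, 2, 1, 1, 1, 1, 1, 1, 1, 1, 1, 1, 1, 1, 1].
65 − 39 = 26 transpositions; sign(π) = (−1)^26 = +1.
(14|65)_J = +1 (Zolotarev's lemma cross-check).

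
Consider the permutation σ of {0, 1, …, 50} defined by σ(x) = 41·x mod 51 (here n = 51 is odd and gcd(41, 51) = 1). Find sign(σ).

+1

Trace 25: π^k(25) = [25, 5, 1, 41, 49, 20, 4] for k=0..6.
π_41 has 5 disjoint cycles with lengths [16, 16, 16, 2, 1] on {0,…,50}.
5 cycles on 51: each ℓ→(−1)^(ℓ−1), product (−1)^46 = +1.
Check: (41/51) = +1 by Zolotarev.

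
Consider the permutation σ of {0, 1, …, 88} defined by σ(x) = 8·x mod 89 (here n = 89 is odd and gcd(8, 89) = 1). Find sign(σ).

+1

Trace 67: π^k(67) = [67, 2, 16, 39, 45, 4, 32] for k=0..6.
π_8 has 9 disjoint cycles with lengths [11, 11, 11, 11, 11, 11, 11, 11, 1] on {0,…,88}.
9 cycles on 89: each ℓ→(−1)^(ℓ−1), product (−1)^80 = +1.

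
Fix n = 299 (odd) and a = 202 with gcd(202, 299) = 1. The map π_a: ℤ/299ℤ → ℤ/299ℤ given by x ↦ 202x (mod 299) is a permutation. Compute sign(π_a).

Start at x=163: 163 → 36 → 96 → 256 → 284 → 259 → 292 → … (one orbit).
Cycle type of π: 132×2 + 12 + 11×2 + 1; total 6 cycles.
With 6 cycles on 299 points, sign = (−1)^{299−6} = -1.

-1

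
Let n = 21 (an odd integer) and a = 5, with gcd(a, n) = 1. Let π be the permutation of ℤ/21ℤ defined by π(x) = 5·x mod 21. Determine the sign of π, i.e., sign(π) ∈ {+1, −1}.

Trace 20: π^k(20) = [20, 16, 17, 1, 5, 4] for k=0..5.
The orbit structure of x ↦ 5x mod 21: 5 orbits of sizes [6, 6, 6, 2, 1].
5 cycles on 21: each ℓ→(−1)^(ℓ−1), product (−1)^16 = +1.

+1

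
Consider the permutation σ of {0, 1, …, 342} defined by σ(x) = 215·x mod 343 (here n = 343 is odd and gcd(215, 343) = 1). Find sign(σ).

-1

Trace 18: π^k(18) = [18, 97, 275, 129, 295, 313, 67] for k=0..6.
16 cycles of lengths [42, 42, 42, 42, 42, 42, 42, 6, 6, 6, 6, 6, 6, 6, 6, 1].
343 − 16 = 327 transpositions; sign(π) = (−1)^327 = -1.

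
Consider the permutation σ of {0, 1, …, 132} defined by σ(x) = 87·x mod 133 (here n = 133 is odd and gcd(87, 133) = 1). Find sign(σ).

-1

Orbit of 1 under x↦87x: [1, 87, 121, 20, 11, 26]… (length divides ord_133(87)).
The orbit structure of x ↦ 87x mod 133: 26 orbits of sizes [6, 6, 6, 6, 6, 6, 6, 6, 6, 6, 6, 6, 6, 6, 6, 6, 6, 6, 6, 3, 3, 3, 3, 3, 3, 1].
26 cycles on 133: each ℓ→(−1)^(ℓ−1), product (−1)^107 = -1.
The Jacobi symbol (87|133) = -1 (Zolotarev) agrees.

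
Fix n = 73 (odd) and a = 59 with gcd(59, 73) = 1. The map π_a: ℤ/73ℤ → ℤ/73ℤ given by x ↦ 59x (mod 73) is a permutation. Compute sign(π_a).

-1

Trace 58: π^k(58) = [58, 64, 53, 61, 22, 57, 5] for k=0..6.
2 cycles of lengths [72, 1].
sign(π) = (−1)^{n − #cycles} = (−1)^{73−2} = (−1)^71 = -1.
Check: (59/73) = -1 by Zolotarev.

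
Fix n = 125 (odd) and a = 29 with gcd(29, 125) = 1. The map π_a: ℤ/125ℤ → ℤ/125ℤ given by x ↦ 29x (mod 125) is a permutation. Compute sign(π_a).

Trace 59: π^k(59) = [59, 86, 119, 76, 79, 41, 64] for k=0..6.
Decompose π into cycles: lengths [50, 50, 10, 10, 2, 2, 1] (7 cycles, including the fixed point 0).
125 − 7 = 118 transpositions; sign(π) = (−1)^118 = +1.
The Jacobi symbol (29|125) = +1 (Zolotarev) agrees.

+1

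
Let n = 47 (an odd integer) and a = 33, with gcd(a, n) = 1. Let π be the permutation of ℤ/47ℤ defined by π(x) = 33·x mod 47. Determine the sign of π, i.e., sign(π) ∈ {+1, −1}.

Start at x=1: 1 → 33 → 8 → 29 → 17 → 44 → 42 → … (one orbit).
π_33 has 2 disjoint cycles with lengths [46, 1] on {0,…,46}.
2 cycles on 47: each ℓ→(−1)^(ℓ−1), product (−1)^45 = -1.
(33|47)_J = -1 (Zolotarev's lemma cross-check).

-1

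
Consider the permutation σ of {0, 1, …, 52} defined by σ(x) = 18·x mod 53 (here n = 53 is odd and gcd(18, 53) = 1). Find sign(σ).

-1

Orbit of 17 under x↦18x: [17, 41, 49, 34, 29, 45, 15]… (length divides ord_53(18)).
2 cycles of lengths [52, 1].
With 2 cycles on 53 points, sign = (−1)^{53−2} = -1.
Zolotarev: (18|53) = -1, matching the cycle-count sign.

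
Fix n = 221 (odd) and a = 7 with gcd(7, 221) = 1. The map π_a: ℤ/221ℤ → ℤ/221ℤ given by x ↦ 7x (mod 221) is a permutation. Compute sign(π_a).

+1

Orbit of 31 under x↦7x: [31, 217, 193, 25, 175, 120, 177]… (length divides ord_221(7)).
7 cycles of lengths [48, 48, 48, 48, 16, 12, 1].
With 7 cycles on 221 points, sign = (−1)^{221−7} = +1.
Zolotarev: (7|221) = +1, matching the cycle-count sign.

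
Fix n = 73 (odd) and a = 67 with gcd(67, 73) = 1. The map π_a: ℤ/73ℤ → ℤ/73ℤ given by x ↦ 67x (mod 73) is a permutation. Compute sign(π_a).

+1

Orbit of 27 under x↦67x: [27, 57, 23, 8, 25, 69, 24]… (length divides ord_73(67)).
Decompose π into cycles: lengths [36, 36, 1] (3 cycles, including the fixed point 0).
Σ(ℓ_i−1) = 73−3 = 70; sign = (−1)^70 = +1.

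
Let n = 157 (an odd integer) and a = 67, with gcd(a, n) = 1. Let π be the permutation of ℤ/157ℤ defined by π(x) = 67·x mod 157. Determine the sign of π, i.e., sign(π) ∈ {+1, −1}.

+1

Trace 14: π^k(14) = [14, 153, 46, 99, 39, 101, 16] for k=0..6.
Cycle lengths of π_67 on ℤ/157ℤ: [13, 13, 13, 13, 13, 13, 13, 13, 13, 13, 13, 13, 1]; 13 cycles in total.
Σ(ℓ_i−1) = 157−13 = 144; sign = (−1)^144 = +1.
Check: (67/157) = +1 by Zolotarev.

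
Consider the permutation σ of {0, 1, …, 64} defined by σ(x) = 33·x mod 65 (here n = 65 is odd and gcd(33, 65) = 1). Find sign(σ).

+1

Trace 33: π^k(33) = [33, 49, 57, 61, 63, 64, 32] for k=0..6.
π_33 has 7 disjoint cycles with lengths [12, 12, 12, 12, 12, 4, 1] on {0,…,64}.
65 − 7 = 58 transpositions; sign(π) = (−1)^58 = +1.
The Jacobi symbol (33|65) = +1 (Zolotarev) agrees.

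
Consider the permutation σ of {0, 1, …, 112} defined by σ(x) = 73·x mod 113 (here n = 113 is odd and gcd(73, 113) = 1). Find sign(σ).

-1

Orbit of 48 under x↦73x: [48, 1, 73, 18, 71, 98, 35]… (length divides ord_113(73)).
Cycle lengths of π_73 on ℤ/113ℤ: [16, 16, 16, 16, 16, 16, 16, 1]; 8 cycles in total.
Σ(ℓ_i−1) = 113−8 = 105; sign = (−1)^105 = -1.
Check: (73/113) = -1 by Zolotarev.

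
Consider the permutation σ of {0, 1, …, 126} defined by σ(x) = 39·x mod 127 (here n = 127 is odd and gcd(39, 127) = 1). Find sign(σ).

-1

Start at x=19: 19 → 106 → 70 → 63 → 44 → 65 → 122 → … (one orbit).
The orbit structure of x ↦ 39x mod 127: 2 orbits of sizes [126, 1].
sign(π) = (−1)^{n − #cycles} = (−1)^{127−2} = (−1)^125 = -1.
Via Zolotarev, sign(π_{39}) = (39|127) = -1.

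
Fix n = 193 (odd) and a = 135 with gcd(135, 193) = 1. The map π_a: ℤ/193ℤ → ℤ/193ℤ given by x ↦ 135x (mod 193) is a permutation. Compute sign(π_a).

-1

Start at x=101: 101 → 125 → 84 → 146 → 24 → 152 → 62 → … (one orbit).
Decompose π into cycles: lengths [192, 1] (2 cycles, including the fixed point 0).
193 − 2 = 191 transpositions; sign(π) = (−1)^191 = -1.
Via Zolotarev, sign(π_{135}) = (135|193) = -1.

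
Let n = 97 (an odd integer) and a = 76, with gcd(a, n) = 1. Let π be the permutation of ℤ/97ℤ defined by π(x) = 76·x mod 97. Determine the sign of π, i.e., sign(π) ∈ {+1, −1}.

Start at x=61: 61 → 77 → 32 → 7 → 47 → 80 → 66 → … (one orbit).
Cycle type of π: 96 + 1; total 2 cycles.
With 2 cycles on 97 points, sign = (−1)^{97−2} = -1.

-1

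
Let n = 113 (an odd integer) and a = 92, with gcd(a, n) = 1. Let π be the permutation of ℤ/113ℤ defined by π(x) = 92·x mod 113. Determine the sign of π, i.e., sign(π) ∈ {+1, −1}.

Start at x=96: 96 → 18 → 74 → 28 → 90 → 31 → 27 → … (one orbit).
Cycle lengths of π_92 on ℤ/113ℤ: [112, 1]; 2 cycles in total.
With 2 cycles on 113 points, sign = (−1)^{113−2} = -1.
Zolotarev: (92|113) = -1, matching the cycle-count sign.

-1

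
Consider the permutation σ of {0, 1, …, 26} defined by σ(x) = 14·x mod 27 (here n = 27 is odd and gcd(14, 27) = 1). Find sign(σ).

Orbit of 26 under x↦14x: [26, 13, 20, 10, 5, 16, 8]… (length divides ord_27(14)).
Cycle type of π: 18 + 6 + 2 + 1; total 4 cycles.
sign(π) = (−1)^{n − #cycles} = (−1)^{27−4} = (−1)^23 = -1.

-1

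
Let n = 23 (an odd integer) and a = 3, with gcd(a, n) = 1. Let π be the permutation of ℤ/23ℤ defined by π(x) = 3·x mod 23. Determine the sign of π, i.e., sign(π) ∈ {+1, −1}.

Start at x=4: 4 → 12 → 13 → 16 → 2 → 6 → 18 → … (one orbit).
Decompose π into cycles: lengths [11, 11, 1] (3 cycles, including the fixed point 0).
23 − 3 = 20 transpositions; sign(π) = (−1)^20 = +1.

+1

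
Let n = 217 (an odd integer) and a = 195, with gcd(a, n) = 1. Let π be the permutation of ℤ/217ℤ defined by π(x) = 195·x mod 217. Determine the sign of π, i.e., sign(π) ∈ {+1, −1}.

-1

Trace 76: π^k(76) = [76, 64, 111, 162, 125, 71, 174] for k=0..6.
The orbit structure of x ↦ 195x mod 217: 12 orbits of sizes [30, 30, 30, 30, 30, 30, 15, 15, 2, 2, 2, 1].
12 cycles on 217: each ℓ→(−1)^(ℓ−1), product (−1)^205 = -1.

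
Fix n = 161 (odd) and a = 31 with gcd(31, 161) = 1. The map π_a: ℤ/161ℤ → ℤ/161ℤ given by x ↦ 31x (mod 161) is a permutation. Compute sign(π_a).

Start at x=48: 48 → 39 → 82 → 127 → 73 → 9 → 118 → … (one orbit).
Decompose π into cycles: lengths [66, 66, 11, 11, 6, 1] (6 cycles, including the fixed point 0).
n − c = 161 − 6 = 155; sign = (−1)^155 = -1.
The Jacobi symbol (31|161) = -1 (Zolotarev) agrees.

-1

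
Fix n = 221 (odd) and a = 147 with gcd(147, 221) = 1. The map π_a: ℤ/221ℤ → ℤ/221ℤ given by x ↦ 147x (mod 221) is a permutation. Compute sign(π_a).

Trace 196: π^k(196) = [196, 82, 120, 181, 87, 192, 157] for k=0..6.
The orbit structure of x ↦ 147x mod 221: 8 orbits of sizes [48, 48, 48, 48, 16, 6, 6, 1].
8 cycles on 221: each ℓ→(−1)^(ℓ−1), product (−1)^213 = -1.
Check: (147/221) = -1 by Zolotarev.

-1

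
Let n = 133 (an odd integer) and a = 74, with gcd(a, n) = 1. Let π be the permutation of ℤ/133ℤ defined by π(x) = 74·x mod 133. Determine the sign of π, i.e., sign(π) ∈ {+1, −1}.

+1

Trace 1: π^k(1) = [1, 74, 23, 106, 130, 44, 64] for k=0..6.
The orbit structure of x ↦ 74x mod 133: 17 orbits of sizes [9, 9, 9, 9, 9, 9, 9, 9, 9, 9, 9, 9, 9, 9, 3, 3, 1].
With 17 cycles on 133 points, sign = (−1)^{133−17} = +1.
(74|133)_J = +1 (Zolotarev's lemma cross-check).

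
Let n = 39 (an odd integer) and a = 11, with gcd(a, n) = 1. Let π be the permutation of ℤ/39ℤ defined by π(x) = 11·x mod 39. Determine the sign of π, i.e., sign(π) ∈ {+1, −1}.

Start at x=8: 8 → 10 → 32 → 1 → 11 → 4 → 5 → … (one orbit).
The orbit structure of x ↦ 11x mod 39: 5 orbits of sizes [12, 12, 12, 2, 1].
sign(π) = (−1)^{n − #cycles} = (−1)^{39−5} = (−1)^34 = +1.
(11|39)_J = +1 (Zolotarev's lemma cross-check).

+1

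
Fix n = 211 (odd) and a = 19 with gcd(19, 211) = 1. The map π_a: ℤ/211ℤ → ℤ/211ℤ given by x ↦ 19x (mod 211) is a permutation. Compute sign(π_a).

+1

Start at x=137: 137 → 71 → 83 → 100 → 1 → 19 → 150 → … (one orbit).
Cycle type of π: 15×14 + 1; total 15 cycles.
15 cycles on 211: each ℓ→(−1)^(ℓ−1), product (−1)^196 = +1.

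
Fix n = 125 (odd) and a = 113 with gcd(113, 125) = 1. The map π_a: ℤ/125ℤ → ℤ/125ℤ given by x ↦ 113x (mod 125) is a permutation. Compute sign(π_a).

-1

Start at x=17: 17 → 46 → 73 → 124 → 12 → 106 → 103 → … (one orbit).
π_113 has 4 disjoint cycles with lengths [100, 20, 4, 1] on {0,…,124}.
4 cycles on 125: each ℓ→(−1)^(ℓ−1), product (−1)^121 = -1.
Via Zolotarev, sign(π_{113}) = (113|125) = -1.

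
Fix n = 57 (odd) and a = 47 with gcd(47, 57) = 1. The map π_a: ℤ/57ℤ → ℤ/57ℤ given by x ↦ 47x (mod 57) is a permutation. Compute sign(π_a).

Orbit of 55 under x↦47x: [55, 20, 28, 5, 7, 44, 16]… (length divides ord_57(47)).
π_47 has 6 disjoint cycles with lengths [18, 18, 9, 9, 2, 1] on {0,…,56}.
Σ(ℓ_i−1) = 57−6 = 51; sign = (−1)^51 = -1.

-1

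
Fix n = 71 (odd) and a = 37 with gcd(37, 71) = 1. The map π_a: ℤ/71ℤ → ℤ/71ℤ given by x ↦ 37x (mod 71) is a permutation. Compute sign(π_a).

Start at x=1: 1 → 37 → 20 → 30 → 45 → 32 → 48 → 1 (one orbit).
π_37 has 11 disjoint cycles with lengths [7, 7, 7, 7, 7, 7, 7, 7, 7, 7, 1] on {0,…,70}.
sign(π) = (−1)^{n − #cycles} = (−1)^{71−11} = (−1)^60 = +1.
(37|71)_J = +1 (Zolotarev's lemma cross-check).

+1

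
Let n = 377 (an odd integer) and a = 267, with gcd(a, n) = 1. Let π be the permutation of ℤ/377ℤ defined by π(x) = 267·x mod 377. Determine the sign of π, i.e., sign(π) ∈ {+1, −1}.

-1

Orbit of 202 under x↦267x: [202, 23, 109, 74, 154, 25, 266]… (length divides ord_377(267)).
Decompose π into cycles: lengths [84, 84, 84, 84, 14, 14, 12, 1] (8 cycles, including the fixed point 0).
With 8 cycles on 377 points, sign = (−1)^{377−8} = -1.
Zolotarev: (267|377) = -1, matching the cycle-count sign.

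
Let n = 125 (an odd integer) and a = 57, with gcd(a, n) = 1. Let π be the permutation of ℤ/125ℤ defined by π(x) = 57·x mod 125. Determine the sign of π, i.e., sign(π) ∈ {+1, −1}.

-1

Orbit of 57 under x↦57x: [57, 124, 68, 1]… (length divides ord_125(57)).
Decompose π into cycles: lengths [4, 4, 4, 4, 4, 4, 4, 4, 4, 4, 4, 4, 4, 4, 4, 4, 4, 4, 4, 4, 4, 4, 4, 4, 4, 4, 4, 4, 4, 4, 4, 1] (32 cycles, including the fixed point 0).
With 32 cycles on 125 points, sign = (−1)^{125−32} = -1.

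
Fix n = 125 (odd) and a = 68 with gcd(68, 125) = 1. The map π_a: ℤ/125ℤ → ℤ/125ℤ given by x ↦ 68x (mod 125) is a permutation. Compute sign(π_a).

-1

Start at x=1: 1 → 68 → 124 → 57 → 1 (one orbit).
The orbit structure of x ↦ 68x mod 125: 32 orbits of sizes [4, 4, 4, 4, 4, 4, 4, 4, 4, 4, 4, 4, 4, 4, 4, 4, 4, 4, 4, 4, 4, 4, 4, 4, 4, 4, 4, 4, 4, 4, 4, 1].
sign(π) = (−1)^{n − #cycles} = (−1)^{125−32} = (−1)^93 = -1.
Via Zolotarev, sign(π_{68}) = (68|125) = -1.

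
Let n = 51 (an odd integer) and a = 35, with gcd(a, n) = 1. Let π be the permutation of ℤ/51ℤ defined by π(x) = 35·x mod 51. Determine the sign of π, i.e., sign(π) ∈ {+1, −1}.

-1

Trace 35: π^k(35) = [35, 1] for k=0..1.
34 cycles of lengths [2, 2, 2, 2, 2, 2, 2, 2, 2, 2, 2, 2, 2, 2, 2, 2, 2, 1, 1, 1, 1, 1, 1, 1, 1, 1, 1, 1, 1, 1, 1, 1, 1, 1].
With 34 cycles on 51 points, sign = (−1)^{51−34} = -1.
(35|51)_J = -1 (Zolotarev's lemma cross-check).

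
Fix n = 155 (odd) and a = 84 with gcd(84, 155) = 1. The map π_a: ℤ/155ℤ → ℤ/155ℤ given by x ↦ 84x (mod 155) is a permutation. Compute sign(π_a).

Orbit of 154 under x↦84x: [154, 71, 74, 16, 104, 56, 54]… (length divides ord_155(84)).
Decompose π into cycles: lengths [30, 30, 30, 30, 30, 2, 2, 1] (8 cycles, including the fixed point 0).
8 cycles on 155: each ℓ→(−1)^(ℓ−1), product (−1)^147 = -1.
The Jacobi symbol (84|155) = -1 (Zolotarev) agrees.

-1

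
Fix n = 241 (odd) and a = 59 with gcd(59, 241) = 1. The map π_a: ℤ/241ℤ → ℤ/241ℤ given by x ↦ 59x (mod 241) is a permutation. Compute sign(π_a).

+1

Trace 87: π^k(87) = [87, 72, 151, 233, 10, 108, 106] for k=0..6.
Cycle lengths of π_59 on ℤ/241ℤ: [120, 120, 1]; 3 cycles in total.
sign(π) = (−1)^{n − #cycles} = (−1)^{241−3} = (−1)^238 = +1.
(59|241)_J = +1 (Zolotarev's lemma cross-check).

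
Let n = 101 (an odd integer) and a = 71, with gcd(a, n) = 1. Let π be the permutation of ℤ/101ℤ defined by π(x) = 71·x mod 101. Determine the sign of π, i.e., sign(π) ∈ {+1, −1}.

Orbit of 25 under x↦71x: [25, 58, 78, 84, 5, 52, 56]… (length divides ord_101(71)).
π_71 has 5 disjoint cycles with lengths [25, 25, 25, 25, 1] on {0,…,100}.
n − c = 101 − 5 = 96; sign = (−1)^96 = +1.
Check: (71/101) = +1 by Zolotarev.

+1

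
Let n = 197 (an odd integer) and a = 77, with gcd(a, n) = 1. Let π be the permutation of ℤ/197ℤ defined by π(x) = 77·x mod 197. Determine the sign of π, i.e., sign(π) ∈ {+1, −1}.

Orbit of 128 under x↦77x: [128, 6, 68, 114, 110, 196, 120]… (length divides ord_197(77)).
Cycle lengths of π_77 on ℤ/197ℤ: [28, 28, 28, 28, 28, 28, 28, 1]; 8 cycles in total.
Σ(ℓ_i−1) = 197−8 = 189; sign = (−1)^189 = -1.
Zolotarev: (77|197) = -1, matching the cycle-count sign.

-1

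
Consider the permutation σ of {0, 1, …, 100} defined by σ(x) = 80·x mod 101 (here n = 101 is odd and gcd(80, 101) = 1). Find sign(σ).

+1

Orbit of 25 under x↦80x: [25, 81, 16, 68, 87, 92, 88]… (length divides ord_101(80)).
π_80 has 5 disjoint cycles with lengths [25, 25, 25, 25, 1] on {0,…,100}.
101 − 5 = 96 transpositions; sign(π) = (−1)^96 = +1.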